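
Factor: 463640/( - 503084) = -670/727 = - 2^1*5^1 * 67^1*727^(-1 ) 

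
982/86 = 11 + 18/43 = 11.42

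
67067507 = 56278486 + 10789021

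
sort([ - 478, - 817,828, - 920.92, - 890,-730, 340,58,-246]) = [ - 920.92, - 890,-817, - 730 , - 478, - 246,58, 340, 828]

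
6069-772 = 5297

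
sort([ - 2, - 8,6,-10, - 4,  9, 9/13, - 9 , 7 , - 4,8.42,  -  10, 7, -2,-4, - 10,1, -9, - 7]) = [ - 10 , - 10,- 10, - 9,-9, - 8, - 7 , - 4, - 4, - 4, - 2 , - 2, 9/13,1  ,  6,7,7,8.42,  9 ] 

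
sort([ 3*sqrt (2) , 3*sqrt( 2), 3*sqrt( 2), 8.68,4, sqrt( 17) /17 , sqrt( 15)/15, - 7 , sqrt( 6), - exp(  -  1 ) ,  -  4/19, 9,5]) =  [ - 7 , - exp(-1 ) , - 4/19, sqrt( 17)/17 , sqrt( 15)/15,sqrt ( 6 ),4  ,  3*sqrt(2), 3*sqrt(2 ), 3*sqrt(2 ), 5, 8.68, 9]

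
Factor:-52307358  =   - 2^1*3^1*29^1 * 521^1*577^1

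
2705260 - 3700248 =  - 994988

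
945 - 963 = -18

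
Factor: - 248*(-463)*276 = 2^5*3^1*23^1 * 31^1 * 463^1=31691424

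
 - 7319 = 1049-8368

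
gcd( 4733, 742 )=1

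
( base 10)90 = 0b1011010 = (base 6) 230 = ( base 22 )42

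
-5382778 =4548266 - 9931044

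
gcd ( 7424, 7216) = 16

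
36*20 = 720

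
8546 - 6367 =2179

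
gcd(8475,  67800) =8475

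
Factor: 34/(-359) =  - 2^1*17^1 * 359^(-1) 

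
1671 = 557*3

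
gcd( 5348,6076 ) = 28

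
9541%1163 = 237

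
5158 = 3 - -5155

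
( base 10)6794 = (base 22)E0I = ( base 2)1101010001010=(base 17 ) 168b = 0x1a8a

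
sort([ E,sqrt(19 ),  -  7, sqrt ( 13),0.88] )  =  [  -  7, 0.88,  E, sqrt(13 ),  sqrt(19 )] 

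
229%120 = 109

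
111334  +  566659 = 677993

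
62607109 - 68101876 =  - 5494767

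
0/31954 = 0 = 0.00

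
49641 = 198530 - 148889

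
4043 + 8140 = 12183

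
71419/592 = 71419/592 = 120.64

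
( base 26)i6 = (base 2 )111011010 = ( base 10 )474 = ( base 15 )219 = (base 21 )11C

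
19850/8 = 9925/4 = 2481.25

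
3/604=3/604 = 0.00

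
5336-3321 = 2015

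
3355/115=29  +  4/23= 29.17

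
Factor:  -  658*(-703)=2^1*7^1*19^1*37^1*47^1 = 462574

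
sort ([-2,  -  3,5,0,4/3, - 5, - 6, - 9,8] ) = [  -  9 , - 6, - 5, - 3 , - 2,0,4/3,  5, 8 ]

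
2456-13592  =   - 11136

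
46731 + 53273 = 100004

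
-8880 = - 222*40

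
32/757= 32/757 = 0.04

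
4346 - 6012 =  - 1666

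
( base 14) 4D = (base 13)54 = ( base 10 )69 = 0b1000101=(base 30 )29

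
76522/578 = 132 + 113/289=132.39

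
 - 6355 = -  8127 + 1772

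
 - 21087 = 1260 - 22347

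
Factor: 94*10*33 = 31020 = 2^2*3^1*5^1 * 11^1*47^1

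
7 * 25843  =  180901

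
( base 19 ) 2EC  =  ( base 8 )1750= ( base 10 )1000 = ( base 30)13a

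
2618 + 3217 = 5835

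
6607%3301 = 5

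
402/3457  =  402/3457 = 0.12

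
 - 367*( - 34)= 12478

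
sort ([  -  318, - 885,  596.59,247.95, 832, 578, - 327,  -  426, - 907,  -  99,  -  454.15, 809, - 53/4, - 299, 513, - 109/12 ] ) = [ -907, - 885, -454.15,  -  426, - 327, - 318,- 299, - 99, - 53/4, - 109/12, 247.95  ,  513 , 578, 596.59,809, 832]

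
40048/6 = 20024/3 = 6674.67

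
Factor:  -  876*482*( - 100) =2^5*3^1*5^2*73^1*241^1 =42223200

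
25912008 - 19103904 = 6808104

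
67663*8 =541304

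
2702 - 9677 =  - 6975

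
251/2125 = 251/2125 = 0.12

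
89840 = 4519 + 85321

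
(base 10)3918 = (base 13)1A25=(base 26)5KI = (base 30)4AI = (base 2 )111101001110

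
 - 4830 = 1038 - 5868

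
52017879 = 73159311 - 21141432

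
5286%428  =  150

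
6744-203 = 6541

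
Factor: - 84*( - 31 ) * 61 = 158844 = 2^2 * 3^1*7^1  *31^1*61^1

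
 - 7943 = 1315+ - 9258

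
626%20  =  6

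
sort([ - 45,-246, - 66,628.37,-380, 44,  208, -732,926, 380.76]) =[ - 732 , - 380, - 246,- 66,  -  45,44,208,380.76,  628.37, 926 ]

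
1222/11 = 111+1/11 = 111.09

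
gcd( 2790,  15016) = 2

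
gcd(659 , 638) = 1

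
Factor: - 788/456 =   -  197/114 = - 2^ ( - 1 )*3^(- 1)* 19^( - 1)*197^1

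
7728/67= 115+23/67 =115.34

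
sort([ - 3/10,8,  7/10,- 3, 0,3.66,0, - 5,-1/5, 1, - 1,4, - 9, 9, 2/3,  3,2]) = [ - 9, - 5, - 3,-1, - 3/10,  -  1/5, 0,0,2/3, 7/10, 1, 2,3,3.66,4, 8,9]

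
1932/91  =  276/13 =21.23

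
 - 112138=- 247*454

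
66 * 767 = 50622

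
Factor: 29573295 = 3^1*5^1*1971553^1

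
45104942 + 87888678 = 132993620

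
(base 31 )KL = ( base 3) 212202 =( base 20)1C1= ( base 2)1010000001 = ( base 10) 641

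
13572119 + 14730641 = 28302760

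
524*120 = 62880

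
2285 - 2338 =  - 53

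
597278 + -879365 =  - 282087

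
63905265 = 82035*779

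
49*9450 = 463050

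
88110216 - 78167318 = 9942898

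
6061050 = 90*67345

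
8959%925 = 634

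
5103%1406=885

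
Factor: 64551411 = 3^4 * 796931^1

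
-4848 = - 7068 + 2220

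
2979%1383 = 213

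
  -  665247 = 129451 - 794698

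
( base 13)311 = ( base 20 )161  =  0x209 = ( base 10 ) 521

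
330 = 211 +119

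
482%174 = 134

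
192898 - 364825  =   - 171927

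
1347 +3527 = 4874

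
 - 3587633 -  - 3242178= - 345455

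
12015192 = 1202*9996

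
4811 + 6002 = 10813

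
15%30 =15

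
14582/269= 54 + 56/269 =54.21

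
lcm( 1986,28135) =168810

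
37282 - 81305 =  - 44023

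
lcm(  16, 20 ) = 80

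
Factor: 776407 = 17^1 * 109^1*419^1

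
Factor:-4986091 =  - 11^1*97^1*4673^1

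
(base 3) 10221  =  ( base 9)127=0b1101010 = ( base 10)106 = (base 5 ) 411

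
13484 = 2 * 6742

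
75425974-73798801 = 1627173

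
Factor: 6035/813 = 3^( - 1 )*5^1*17^1*71^1 *271^( - 1)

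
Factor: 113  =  113^1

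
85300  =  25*3412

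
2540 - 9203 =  - 6663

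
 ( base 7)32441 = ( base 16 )1FB2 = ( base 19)1391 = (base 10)8114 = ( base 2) 1111110110010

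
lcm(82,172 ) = 7052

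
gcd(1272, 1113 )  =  159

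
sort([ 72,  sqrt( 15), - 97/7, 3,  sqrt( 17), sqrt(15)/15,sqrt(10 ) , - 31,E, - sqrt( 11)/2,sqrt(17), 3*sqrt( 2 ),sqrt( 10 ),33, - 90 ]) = [ - 90,-31, - 97/7 ,  -  sqrt(11)/2, sqrt(15 ) /15,E,3,sqrt(10),sqrt( 10), sqrt(15),sqrt(17),sqrt( 17 ), 3*sqrt(2),33,72] 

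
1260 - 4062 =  - 2802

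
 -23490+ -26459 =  - 49949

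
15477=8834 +6643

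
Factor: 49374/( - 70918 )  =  -3^2*13^1*59^( - 1) * 211^1 * 601^( - 1 ) = -24687/35459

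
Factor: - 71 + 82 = 11 = 11^1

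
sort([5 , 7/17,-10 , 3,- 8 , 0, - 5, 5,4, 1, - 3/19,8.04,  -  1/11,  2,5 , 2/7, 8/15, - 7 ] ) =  [-10,-8, - 7,-5,-3/19, - 1/11,0,  2/7,7/17, 8/15, 1, 2,3,4,  5, 5, 5, 8.04]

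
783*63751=49917033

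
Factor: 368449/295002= 2^(-1)*3^( - 5)  *607^1 =607/486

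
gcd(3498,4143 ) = 3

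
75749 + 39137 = 114886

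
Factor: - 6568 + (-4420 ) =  - 2^2*41^1*67^1 =-  10988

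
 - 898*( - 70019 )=62877062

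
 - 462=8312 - 8774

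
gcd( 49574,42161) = 7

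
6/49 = 6/49= 0.12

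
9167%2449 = 1820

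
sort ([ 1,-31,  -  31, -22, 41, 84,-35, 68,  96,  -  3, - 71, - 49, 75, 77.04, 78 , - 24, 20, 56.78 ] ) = [ - 71,- 49, - 35, - 31, - 31, -24, - 22,-3,1 , 20, 41,56.78, 68,75,77.04,78, 84, 96] 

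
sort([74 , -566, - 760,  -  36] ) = [ - 760, -566, - 36, 74]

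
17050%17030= 20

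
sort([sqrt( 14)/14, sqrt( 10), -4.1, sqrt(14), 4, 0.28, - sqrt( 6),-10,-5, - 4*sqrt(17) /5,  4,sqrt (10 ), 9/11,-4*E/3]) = [  -  10, - 5, - 4.1,- 4*E/3, - 4*sqrt(17)/5,-sqrt( 6), sqrt (14 ) /14, 0.28, 9/11,sqrt( 10),sqrt (10), sqrt( 14) , 4 , 4] 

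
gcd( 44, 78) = 2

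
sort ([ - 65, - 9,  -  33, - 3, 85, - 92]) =[ - 92, - 65, - 33, - 9,-3, 85]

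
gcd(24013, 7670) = 59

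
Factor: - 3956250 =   -  2^1 * 3^1*5^5*211^1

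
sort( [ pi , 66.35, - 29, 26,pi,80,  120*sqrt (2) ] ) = [ - 29, pi, pi, 26, 66.35,80,120*sqrt( 2) ]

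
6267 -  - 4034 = 10301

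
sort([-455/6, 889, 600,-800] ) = [ - 800,-455/6, 600,889]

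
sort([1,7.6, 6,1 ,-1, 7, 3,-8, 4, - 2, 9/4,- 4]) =[ - 8, - 4, - 2, - 1 , 1, 1 , 9/4,3, 4,6, 7, 7.6]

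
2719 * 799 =2172481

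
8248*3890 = 32084720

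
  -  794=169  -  963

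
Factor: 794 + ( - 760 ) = 34 = 2^1 * 17^1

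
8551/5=1710 + 1/5 = 1710.20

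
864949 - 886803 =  - 21854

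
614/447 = 614/447= 1.37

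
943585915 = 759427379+184158536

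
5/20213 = 5/20213 = 0.00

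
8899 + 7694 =16593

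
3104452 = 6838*454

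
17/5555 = 17/5555 = 0.00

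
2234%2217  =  17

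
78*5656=441168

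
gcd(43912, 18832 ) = 88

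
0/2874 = 0 =0.00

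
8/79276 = 2/19819=0.00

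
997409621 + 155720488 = 1153130109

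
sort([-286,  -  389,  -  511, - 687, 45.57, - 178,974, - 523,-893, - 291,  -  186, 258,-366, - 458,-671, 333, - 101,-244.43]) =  [ - 893,-687,-671 , - 523,-511,  -  458, - 389, - 366, - 291, - 286 ,-244.43,-186, - 178,  -  101, 45.57,258,333, 974] 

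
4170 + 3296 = 7466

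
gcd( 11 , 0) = 11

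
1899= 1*1899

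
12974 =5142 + 7832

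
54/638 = 27/319 = 0.08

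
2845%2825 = 20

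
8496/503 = 16+448/503 = 16.89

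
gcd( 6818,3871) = 7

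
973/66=14 + 49/66 = 14.74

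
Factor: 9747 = 3^3*19^2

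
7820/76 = 102+17/19 =102.89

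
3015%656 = 391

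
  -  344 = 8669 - 9013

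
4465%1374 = 343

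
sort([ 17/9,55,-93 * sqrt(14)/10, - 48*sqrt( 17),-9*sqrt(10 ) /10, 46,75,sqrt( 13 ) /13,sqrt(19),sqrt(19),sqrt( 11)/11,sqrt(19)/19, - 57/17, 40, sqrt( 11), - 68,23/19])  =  [ - 48*sqrt(17), - 68,  -  93*sqrt(14)/10, - 57/17,  -  9*sqrt(10)/10 , sqrt(19 )/19,sqrt(13)/13, sqrt(11) /11,23/19,17/9,sqrt ( 11 ),sqrt(19),sqrt(19 ), 40,46,55,  75]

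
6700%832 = 44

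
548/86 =6 + 16/43 = 6.37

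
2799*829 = 2320371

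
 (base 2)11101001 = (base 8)351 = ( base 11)1A2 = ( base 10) 233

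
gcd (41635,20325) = 5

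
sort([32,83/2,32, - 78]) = [  -  78,32,32,83/2 ] 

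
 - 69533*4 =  - 278132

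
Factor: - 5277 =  - 3^1* 1759^1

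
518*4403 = 2280754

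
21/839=21/839 = 0.03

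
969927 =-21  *( - 46187)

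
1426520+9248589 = 10675109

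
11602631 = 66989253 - 55386622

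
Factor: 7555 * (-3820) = -28860100 = - 2^2*5^2 * 191^1*1511^1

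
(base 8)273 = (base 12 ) 137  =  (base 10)187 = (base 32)5R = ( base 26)75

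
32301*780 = 25194780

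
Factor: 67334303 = 67334303^1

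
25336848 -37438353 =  - 12101505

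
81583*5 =407915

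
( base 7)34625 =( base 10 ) 8888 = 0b10001010111000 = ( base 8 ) 21270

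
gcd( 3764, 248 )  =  4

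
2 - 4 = - 2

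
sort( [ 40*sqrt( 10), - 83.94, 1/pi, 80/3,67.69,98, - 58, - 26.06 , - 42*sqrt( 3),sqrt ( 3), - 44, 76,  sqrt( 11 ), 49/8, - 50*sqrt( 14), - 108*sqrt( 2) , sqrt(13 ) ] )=[ - 50*sqrt( 14), - 108*sqrt( 2), - 83.94,- 42*sqrt( 3), - 58, - 44,-26.06,1/pi , sqrt( 3), sqrt( 11), sqrt( 13 ), 49/8,80/3 , 67.69, 76, 98, 40*sqrt( 10) ]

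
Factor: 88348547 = 7^1*59^1*213919^1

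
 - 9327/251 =-38 + 211/251=-37.16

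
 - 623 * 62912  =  - 39194176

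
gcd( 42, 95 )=1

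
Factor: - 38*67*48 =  - 2^5*3^1*19^1*67^1 = -122208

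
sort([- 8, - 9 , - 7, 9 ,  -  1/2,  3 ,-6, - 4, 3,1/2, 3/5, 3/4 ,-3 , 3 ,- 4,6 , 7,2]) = [  -  9,-8, -7,  -  6,-4, - 4, - 3, - 1/2, 1/2,3/5, 3/4,2 , 3 , 3  ,  3, 6,7, 9]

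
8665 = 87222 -78557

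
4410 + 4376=8786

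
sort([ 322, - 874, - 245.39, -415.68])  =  [ - 874,-415.68, - 245.39,322] 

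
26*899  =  23374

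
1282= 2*641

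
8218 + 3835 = 12053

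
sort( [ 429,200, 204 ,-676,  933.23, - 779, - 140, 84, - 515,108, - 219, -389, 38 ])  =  [ - 779, - 676 , - 515,-389,-219, - 140, 38,84, 108 , 200, 204,429 , 933.23 ] 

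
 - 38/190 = -1/5 = -0.20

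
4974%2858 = 2116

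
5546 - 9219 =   -  3673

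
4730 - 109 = 4621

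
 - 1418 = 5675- 7093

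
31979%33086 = 31979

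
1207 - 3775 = -2568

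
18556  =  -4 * ( - 4639)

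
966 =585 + 381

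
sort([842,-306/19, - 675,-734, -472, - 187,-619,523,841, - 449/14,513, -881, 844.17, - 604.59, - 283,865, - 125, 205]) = [ - 881, -734  , - 675,-619, - 604.59,-472, - 283, - 187,-125, - 449/14, - 306/19,205,513, 523,841,842 , 844.17,865] 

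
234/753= 78/251 = 0.31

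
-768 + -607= - 1375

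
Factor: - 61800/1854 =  -2^2 * 3^ ( - 1 ) * 5^2 = - 100/3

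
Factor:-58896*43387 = -2555320752 = -2^4*3^2*43^1*409^1*1009^1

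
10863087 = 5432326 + 5430761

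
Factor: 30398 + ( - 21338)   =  9060 = 2^2*3^1*5^1*151^1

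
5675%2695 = 285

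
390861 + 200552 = 591413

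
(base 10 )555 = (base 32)HB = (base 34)GB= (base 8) 1053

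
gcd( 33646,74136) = 2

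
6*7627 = 45762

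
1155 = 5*231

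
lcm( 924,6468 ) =6468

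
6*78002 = 468012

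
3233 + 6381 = 9614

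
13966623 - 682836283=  - 668869660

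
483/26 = 18 + 15/26 = 18.58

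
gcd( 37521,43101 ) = 9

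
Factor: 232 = 2^3*29^1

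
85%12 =1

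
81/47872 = 81/47872= 0.00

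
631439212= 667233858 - 35794646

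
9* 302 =2718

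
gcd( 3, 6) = 3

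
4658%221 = 17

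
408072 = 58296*7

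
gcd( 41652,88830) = 18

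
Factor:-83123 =-101^1*823^1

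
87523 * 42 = 3675966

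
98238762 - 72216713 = 26022049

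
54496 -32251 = 22245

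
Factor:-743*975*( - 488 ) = 2^3 * 3^1*5^2 * 13^1* 61^1*  743^1 = 353519400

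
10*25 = 250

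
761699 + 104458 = 866157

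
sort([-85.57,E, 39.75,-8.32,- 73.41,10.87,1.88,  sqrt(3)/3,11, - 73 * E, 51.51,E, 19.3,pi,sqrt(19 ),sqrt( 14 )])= [-73 * E, - 85.57,-73.41,-8.32, sqrt(3) /3,1.88 , E,E , pi,sqrt(14 ), sqrt(19), 10.87, 11, 19.3, 39.75,51.51]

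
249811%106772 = 36267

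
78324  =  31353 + 46971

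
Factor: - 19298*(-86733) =1673773434=2^1*3^2*23^1*419^1*9649^1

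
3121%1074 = 973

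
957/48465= 319/16155=0.02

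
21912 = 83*264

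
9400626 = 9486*991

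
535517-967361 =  - 431844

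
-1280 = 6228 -7508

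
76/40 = 1 + 9/10 = 1.90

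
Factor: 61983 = 3^2 * 71^1*97^1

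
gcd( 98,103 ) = 1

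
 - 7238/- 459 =7238/459 = 15.77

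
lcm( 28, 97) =2716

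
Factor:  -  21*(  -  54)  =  2^1*3^4 * 7^1 = 1134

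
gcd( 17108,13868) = 4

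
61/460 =61/460 =0.13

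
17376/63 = 275 + 17/21= 275.81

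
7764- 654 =7110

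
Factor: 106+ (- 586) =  - 480=   - 2^5* 3^1*5^1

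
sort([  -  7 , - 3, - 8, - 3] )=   [  -  8, - 7, - 3, - 3 ]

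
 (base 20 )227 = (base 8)1517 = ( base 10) 847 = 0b1101001111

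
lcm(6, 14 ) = 42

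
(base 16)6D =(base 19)5E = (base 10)109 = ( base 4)1231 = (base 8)155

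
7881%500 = 381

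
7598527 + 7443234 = 15041761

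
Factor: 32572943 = 13^1*2505611^1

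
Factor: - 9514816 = -2^6*148669^1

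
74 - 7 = 67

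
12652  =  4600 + 8052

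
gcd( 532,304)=76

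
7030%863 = 126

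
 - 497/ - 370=1 + 127/370 = 1.34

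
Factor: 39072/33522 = 2^4 * 11^1*151^( - 1) = 176/151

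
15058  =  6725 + 8333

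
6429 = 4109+2320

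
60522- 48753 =11769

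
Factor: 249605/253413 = 3^( - 2 )*5^1*37^( - 1)*761^(- 1)*49921^1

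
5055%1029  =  939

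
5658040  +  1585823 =7243863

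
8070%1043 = 769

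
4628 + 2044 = 6672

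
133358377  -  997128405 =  - 863770028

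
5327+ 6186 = 11513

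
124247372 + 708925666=833173038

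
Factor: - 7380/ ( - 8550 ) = 82/95=2^1 * 5^( - 1 )*19^ (-1 )*41^1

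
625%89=2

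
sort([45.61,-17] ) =[ -17,45.61 ]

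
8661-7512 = 1149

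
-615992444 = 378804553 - 994796997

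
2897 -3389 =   -  492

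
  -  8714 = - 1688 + - 7026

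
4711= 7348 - 2637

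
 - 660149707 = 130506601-790656308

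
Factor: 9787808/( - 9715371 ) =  -2^5*3^( - 1)*257^(-1 )*263^1*1163^1*12601^( - 1 )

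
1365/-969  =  -455/323 =-1.41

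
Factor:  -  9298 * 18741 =- 174253818 = - 2^1*3^1 * 4649^1 * 6247^1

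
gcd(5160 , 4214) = 86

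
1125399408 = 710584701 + 414814707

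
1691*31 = 52421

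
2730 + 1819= 4549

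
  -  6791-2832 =-9623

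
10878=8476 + 2402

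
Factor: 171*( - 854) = - 146034 = - 2^1*3^2 * 7^1 *19^1*61^1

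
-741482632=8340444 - 749823076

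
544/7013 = 544/7013 =0.08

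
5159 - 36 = 5123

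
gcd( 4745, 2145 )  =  65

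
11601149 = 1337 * 8677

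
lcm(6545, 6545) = 6545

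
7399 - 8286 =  - 887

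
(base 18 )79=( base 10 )135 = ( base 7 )252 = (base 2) 10000111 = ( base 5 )1020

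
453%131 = 60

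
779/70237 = 779/70237 = 0.01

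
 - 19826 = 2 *(  -  9913)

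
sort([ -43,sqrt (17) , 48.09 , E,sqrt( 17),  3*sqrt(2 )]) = [  -  43,E , sqrt(17),sqrt( 17), 3*sqrt( 2),48.09 ] 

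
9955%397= 30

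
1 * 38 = 38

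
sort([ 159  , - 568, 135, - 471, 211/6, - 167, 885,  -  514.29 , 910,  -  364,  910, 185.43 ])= [-568, - 514.29, - 471, - 364,-167, 211/6, 135, 159, 185.43,885, 910,  910] 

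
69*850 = 58650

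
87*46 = 4002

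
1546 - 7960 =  - 6414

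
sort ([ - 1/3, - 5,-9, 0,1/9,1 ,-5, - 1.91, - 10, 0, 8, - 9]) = [ - 10, - 9, - 9, -5, - 5,-1.91, - 1/3, 0, 0, 1/9, 1,8 ] 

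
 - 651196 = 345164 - 996360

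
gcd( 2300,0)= 2300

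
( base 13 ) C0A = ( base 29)2C8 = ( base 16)7f6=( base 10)2038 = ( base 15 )90d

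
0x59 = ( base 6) 225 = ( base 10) 89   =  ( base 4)1121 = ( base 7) 155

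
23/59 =23/59 = 0.39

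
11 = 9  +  2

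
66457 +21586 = 88043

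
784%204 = 172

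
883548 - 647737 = 235811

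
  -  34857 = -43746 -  - 8889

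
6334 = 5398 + 936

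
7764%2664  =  2436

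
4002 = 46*87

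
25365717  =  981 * 25857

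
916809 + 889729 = 1806538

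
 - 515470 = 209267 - 724737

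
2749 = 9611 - 6862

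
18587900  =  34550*538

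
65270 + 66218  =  131488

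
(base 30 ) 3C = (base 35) 2w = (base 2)1100110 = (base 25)42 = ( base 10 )102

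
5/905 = 1/181 = 0.01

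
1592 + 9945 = 11537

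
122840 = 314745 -191905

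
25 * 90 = 2250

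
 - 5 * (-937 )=4685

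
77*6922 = 532994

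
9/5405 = 9/5405 =0.00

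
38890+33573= 72463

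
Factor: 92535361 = 113^1*818897^1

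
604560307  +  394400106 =998960413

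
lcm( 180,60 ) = 180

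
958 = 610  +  348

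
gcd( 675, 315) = 45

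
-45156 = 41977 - 87133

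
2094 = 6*349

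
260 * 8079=2100540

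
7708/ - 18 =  - 3854/9=- 428.22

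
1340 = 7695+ - 6355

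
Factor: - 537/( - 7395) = 179/2465 = 5^( - 1 )*17^( - 1) * 29^(  -  1 )*179^1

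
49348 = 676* 73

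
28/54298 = 14/27149 = 0.00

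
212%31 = 26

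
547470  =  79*6930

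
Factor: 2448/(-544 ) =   -  9/2  =  -2^(-1 )*3^2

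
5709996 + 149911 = 5859907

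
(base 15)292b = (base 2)10001001110000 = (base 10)8816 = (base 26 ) D12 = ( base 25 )E2G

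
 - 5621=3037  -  8658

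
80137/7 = 80137/7 = 11448.14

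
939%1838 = 939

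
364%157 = 50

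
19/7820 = 19/7820 = 0.00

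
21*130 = 2730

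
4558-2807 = 1751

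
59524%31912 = 27612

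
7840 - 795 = 7045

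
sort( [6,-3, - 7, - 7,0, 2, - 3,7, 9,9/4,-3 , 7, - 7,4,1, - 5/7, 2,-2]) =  [ - 7, - 7, - 7,-3, - 3,-3,-2 , - 5/7,0,1, 2,2,9/4,4,6, 7,7,9] 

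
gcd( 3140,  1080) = 20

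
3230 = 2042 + 1188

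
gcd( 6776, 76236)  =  4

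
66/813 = 22/271 = 0.08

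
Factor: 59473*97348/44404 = 1447394401/11101 =17^(-1)  *  653^( - 1)*24337^1*59473^1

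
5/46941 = 5/46941= 0.00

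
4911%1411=678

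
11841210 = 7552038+4289172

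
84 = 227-143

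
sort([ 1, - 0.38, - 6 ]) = [-6 ,-0.38, 1 ]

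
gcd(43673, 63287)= 7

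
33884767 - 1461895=32422872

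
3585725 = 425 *8437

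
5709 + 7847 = 13556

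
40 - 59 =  - 19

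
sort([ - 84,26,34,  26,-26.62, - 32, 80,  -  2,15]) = [  -  84, - 32, - 26.62,-2, 15, 26, 26, 34, 80 ]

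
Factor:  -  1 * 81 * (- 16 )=1296 = 2^4*3^4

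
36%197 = 36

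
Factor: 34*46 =2^2 * 17^1*23^1 = 1564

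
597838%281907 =34024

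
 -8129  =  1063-9192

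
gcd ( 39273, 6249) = 3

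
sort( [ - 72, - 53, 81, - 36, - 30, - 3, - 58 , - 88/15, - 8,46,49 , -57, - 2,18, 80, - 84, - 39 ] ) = [  -  84, - 72, - 58, - 57, - 53, - 39, - 36, - 30, - 8, - 88/15, - 3,  -  2,  18, 46, 49, 80,81 ]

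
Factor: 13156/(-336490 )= -2^1* 5^( - 1)*7^( - 1 )*13^1*19^( - 1) = - 26/665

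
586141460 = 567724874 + 18416586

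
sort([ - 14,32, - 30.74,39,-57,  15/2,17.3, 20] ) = [ - 57,-30.74,  -  14,15/2,17.3, 20 , 32,39]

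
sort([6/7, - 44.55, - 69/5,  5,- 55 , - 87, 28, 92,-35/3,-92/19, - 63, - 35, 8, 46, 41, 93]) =[ - 87, - 63 , - 55, - 44.55, - 35, - 69/5, - 35/3, - 92/19, 6/7,5,8, 28, 41,46, 92, 93]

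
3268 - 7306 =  - 4038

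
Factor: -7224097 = -7224097^1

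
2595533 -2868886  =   - 273353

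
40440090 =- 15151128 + 55591218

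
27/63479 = 27/63479 = 0.00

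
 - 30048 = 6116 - 36164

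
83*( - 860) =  - 71380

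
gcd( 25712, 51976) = 8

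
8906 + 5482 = 14388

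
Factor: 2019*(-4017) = -8110323 = -3^2*13^1*103^1*673^1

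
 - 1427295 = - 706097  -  721198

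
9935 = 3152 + 6783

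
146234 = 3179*46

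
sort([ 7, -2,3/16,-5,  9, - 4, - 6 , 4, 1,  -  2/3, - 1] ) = [-6, - 5, - 4, - 2, - 1, - 2/3, 3/16,1,4, 7 , 9]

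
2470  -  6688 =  - 4218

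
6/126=1/21 = 0.05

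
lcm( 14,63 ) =126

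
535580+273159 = 808739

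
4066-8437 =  - 4371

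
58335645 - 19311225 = 39024420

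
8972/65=8972/65=138.03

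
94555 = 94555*1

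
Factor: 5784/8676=2^1 * 3^( - 1 )=2/3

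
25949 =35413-9464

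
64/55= 64/55 =1.16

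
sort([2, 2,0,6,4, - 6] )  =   [ - 6 , 0, 2,2, 4,6 ] 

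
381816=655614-273798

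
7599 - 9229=-1630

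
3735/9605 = 747/1921= 0.39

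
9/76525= 9/76525 = 0.00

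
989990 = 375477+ 614513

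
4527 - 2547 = 1980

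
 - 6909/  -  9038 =6909/9038 = 0.76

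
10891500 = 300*36305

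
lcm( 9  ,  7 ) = 63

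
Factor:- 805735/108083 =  - 5^1*7^1*29^( - 1 )*3727^( -1 ) * 23021^1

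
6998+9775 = 16773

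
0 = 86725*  0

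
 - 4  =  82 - 86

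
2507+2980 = 5487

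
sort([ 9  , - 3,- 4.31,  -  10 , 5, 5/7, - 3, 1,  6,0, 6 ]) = [-10, - 4.31,-3,  -  3, 0,  5/7, 1,5, 6,6,9 ]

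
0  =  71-71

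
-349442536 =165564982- 515007518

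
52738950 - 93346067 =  - 40607117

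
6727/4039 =1 + 384/577  =  1.67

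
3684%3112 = 572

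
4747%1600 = 1547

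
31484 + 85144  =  116628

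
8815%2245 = 2080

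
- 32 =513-545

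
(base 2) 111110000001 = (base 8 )7601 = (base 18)C49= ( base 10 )3969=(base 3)12110000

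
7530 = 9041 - 1511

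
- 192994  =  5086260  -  5279254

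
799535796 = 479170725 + 320365071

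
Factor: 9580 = 2^2*  5^1*479^1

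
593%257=79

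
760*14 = 10640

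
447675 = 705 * 635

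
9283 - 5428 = 3855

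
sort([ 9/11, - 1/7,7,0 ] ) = [ - 1/7, 0,  9/11 , 7]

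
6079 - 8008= - 1929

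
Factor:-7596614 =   -  2^1 * 101^1*37607^1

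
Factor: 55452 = 2^2 *3^1*4621^1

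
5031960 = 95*52968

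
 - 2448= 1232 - 3680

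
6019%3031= 2988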